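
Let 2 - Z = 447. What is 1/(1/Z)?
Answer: -445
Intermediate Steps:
Z = -445 (Z = 2 - 1*447 = 2 - 447 = -445)
1/(1/Z) = 1/(1/(-445)) = 1/(-1/445) = -445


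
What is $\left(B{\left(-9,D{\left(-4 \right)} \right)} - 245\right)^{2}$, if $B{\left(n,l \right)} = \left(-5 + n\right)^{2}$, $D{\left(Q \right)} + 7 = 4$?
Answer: $2401$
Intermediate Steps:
$D{\left(Q \right)} = -3$ ($D{\left(Q \right)} = -7 + 4 = -3$)
$\left(B{\left(-9,D{\left(-4 \right)} \right)} - 245\right)^{2} = \left(\left(-5 - 9\right)^{2} - 245\right)^{2} = \left(\left(-14\right)^{2} - 245\right)^{2} = \left(196 - 245\right)^{2} = \left(-49\right)^{2} = 2401$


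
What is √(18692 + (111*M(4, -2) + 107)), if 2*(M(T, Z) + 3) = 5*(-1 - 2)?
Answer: √70534/2 ≈ 132.79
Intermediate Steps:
M(T, Z) = -21/2 (M(T, Z) = -3 + (5*(-1 - 2))/2 = -3 + (5*(-3))/2 = -3 + (½)*(-15) = -3 - 15/2 = -21/2)
√(18692 + (111*M(4, -2) + 107)) = √(18692 + (111*(-21/2) + 107)) = √(18692 + (-2331/2 + 107)) = √(18692 - 2117/2) = √(35267/2) = √70534/2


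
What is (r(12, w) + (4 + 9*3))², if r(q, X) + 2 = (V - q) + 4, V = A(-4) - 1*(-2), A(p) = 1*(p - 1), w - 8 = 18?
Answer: 324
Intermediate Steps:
w = 26 (w = 8 + 18 = 26)
A(p) = -1 + p (A(p) = 1*(-1 + p) = -1 + p)
V = -3 (V = (-1 - 4) - 1*(-2) = -5 + 2 = -3)
r(q, X) = -1 - q (r(q, X) = -2 + ((-3 - q) + 4) = -2 + (1 - q) = -1 - q)
(r(12, w) + (4 + 9*3))² = ((-1 - 1*12) + (4 + 9*3))² = ((-1 - 12) + (4 + 27))² = (-13 + 31)² = 18² = 324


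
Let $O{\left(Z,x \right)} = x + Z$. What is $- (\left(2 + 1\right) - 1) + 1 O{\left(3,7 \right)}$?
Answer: $8$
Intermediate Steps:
$O{\left(Z,x \right)} = Z + x$
$- (\left(2 + 1\right) - 1) + 1 O{\left(3,7 \right)} = - (\left(2 + 1\right) - 1) + 1 \left(3 + 7\right) = - (3 - 1) + 1 \cdot 10 = \left(-1\right) 2 + 10 = -2 + 10 = 8$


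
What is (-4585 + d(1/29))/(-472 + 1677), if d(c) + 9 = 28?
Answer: -4566/1205 ≈ -3.7892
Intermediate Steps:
d(c) = 19 (d(c) = -9 + 28 = 19)
(-4585 + d(1/29))/(-472 + 1677) = (-4585 + 19)/(-472 + 1677) = -4566/1205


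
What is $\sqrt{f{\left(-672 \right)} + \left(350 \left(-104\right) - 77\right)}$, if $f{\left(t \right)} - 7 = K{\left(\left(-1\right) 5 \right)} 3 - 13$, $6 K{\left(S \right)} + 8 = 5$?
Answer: $\frac{i \sqrt{145938}}{2} \approx 191.01 i$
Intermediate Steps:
$K{\left(S \right)} = - \frac{1}{2}$ ($K{\left(S \right)} = - \frac{4}{3} + \frac{1}{6} \cdot 5 = - \frac{4}{3} + \frac{5}{6} = - \frac{1}{2}$)
$f{\left(t \right)} = - \frac{15}{2}$ ($f{\left(t \right)} = 7 - \frac{29}{2} = - \frac{15}{2}$)
$\sqrt{f{\left(-672 \right)} + \left(350 \left(-104\right) - 77\right)} = \sqrt{- \frac{15}{2} + \left(350 \left(-104\right) - 77\right)} = \sqrt{- \frac{15}{2} - 36477} = \sqrt{- \frac{72969}{2}} = \frac{i \sqrt{145938}}{2}$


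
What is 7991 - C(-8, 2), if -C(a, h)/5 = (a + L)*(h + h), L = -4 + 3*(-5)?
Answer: 7451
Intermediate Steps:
L = -19 (L = -4 - 15 = -19)
C(a, h) = -10*h*(-19 + a) (C(a, h) = -5*(a - 19)*(h + h) = -5*(-19 + a)*2*h = -10*h*(-19 + a))
7991 - C(-8, 2) = 7991 - 10*2*(19 - 1*(-8)) = 7991 - 10*2*(19 + 8) = 7991 - 10*2*27 = 7991 - 1*540 = 7991 - 540 = 7451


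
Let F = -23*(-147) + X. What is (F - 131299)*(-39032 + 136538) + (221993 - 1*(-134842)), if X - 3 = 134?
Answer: -12459057351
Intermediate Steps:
X = 137 (X = 3 + 134 = 137)
F = 3518 (F = -23*(-147) + 137 = 3381 + 137 = 3518)
(F - 131299)*(-39032 + 136538) + (221993 - 1*(-134842)) = (3518 - 131299)*(-39032 + 136538) + (221993 - 1*(-134842)) = -127781*97506 + (221993 + 134842) = -12459414186 + 356835 = -12459057351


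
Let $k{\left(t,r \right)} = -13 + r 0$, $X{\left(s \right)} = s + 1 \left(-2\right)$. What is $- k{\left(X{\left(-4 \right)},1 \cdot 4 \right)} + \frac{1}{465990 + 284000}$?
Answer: $\frac{9749871}{749990} \approx 13.0$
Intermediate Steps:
$X{\left(s \right)} = -2 + s$ ($X{\left(s \right)} = s - 2 = -2 + s$)
$k{\left(t,r \right)} = -13$ ($k{\left(t,r \right)} = -13 + 0 = -13$)
$- k{\left(X{\left(-4 \right)},1 \cdot 4 \right)} + \frac{1}{465990 + 284000} = \left(-1\right) \left(-13\right) + \frac{1}{465990 + 284000} = 13 + \frac{1}{749990} = \frac{9749871}{749990}$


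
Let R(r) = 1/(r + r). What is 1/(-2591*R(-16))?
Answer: 32/2591 ≈ 0.012350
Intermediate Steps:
R(r) = 1/(2*r)
1/(-2591*R(-16)) = 1/(-2591/(2*(-16))) = 1/(-2591*(-1)/(2*16)) = 1/(-2591*(-1/32)) = 1/(2591/32) = 32/2591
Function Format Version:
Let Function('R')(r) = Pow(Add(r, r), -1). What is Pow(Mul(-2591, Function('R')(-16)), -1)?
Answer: Rational(32, 2591) ≈ 0.012350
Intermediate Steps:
Function('R')(r) = Mul(Rational(1, 2), Pow(r, -1)) (Function('R')(r) = Pow(Mul(2, r), -1) = Mul(Rational(1, 2), Pow(r, -1)))
Pow(Mul(-2591, Function('R')(-16)), -1) = Pow(Mul(-2591, Mul(Rational(1, 2), Pow(-16, -1))), -1) = Pow(Mul(-2591, Mul(Rational(1, 2), Rational(-1, 16))), -1) = Pow(Mul(-2591, Rational(-1, 32)), -1) = Pow(Rational(2591, 32), -1) = Rational(32, 2591)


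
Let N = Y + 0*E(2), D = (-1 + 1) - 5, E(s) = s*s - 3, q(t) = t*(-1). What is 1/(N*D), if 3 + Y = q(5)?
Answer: 1/40 ≈ 0.025000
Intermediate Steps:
q(t) = -t
E(s) = -3 + s² (E(s) = s² - 3 = -3 + s²)
Y = -8 (Y = -3 - 1*5 = -3 - 5 = -8)
D = -5 (D = 0 - 5 = -5)
N = -8 (N = -8 + 0*(-3 + 2²) = -8 + 0*(-3 + 4) = -8 + 0*1 = -8 + 0 = -8)
1/(N*D) = 1/(-8*(-5)) = 1/40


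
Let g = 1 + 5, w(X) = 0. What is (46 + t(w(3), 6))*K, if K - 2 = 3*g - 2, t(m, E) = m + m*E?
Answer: 828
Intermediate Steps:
g = 6
t(m, E) = m + E*m
K = 18 (K = 2 + (3*6 - 2) = 2 + (18 - 2) = 2 + 16 = 18)
(46 + t(w(3), 6))*K = (46 + 0*(1 + 6))*18 = (46 + 0*7)*18 = (46 + 0)*18 = 46*18 = 828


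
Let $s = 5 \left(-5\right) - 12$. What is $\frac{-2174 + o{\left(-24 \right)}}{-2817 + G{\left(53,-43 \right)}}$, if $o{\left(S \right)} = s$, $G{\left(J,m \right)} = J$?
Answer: $\frac{2211}{2764} \approx 0.79993$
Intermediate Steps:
$s = -37$ ($s = -25 - 12 = -37$)
$o{\left(S \right)} = -37$
$\frac{-2174 + o{\left(-24 \right)}}{-2817 + G{\left(53,-43 \right)}} = \frac{-2174 - 37}{-2817 + 53} = - \frac{2211}{-2764} = \left(-2211\right) \left(- \frac{1}{2764}\right) = \frac{2211}{2764}$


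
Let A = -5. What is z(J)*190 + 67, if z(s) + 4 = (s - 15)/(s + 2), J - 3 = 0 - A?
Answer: -826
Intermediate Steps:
J = 8 (J = 3 + (0 - 1*(-5)) = 3 + (0 + 5) = 3 + 5 = 8)
z(s) = -4 + (-15 + s)/(2 + s) (z(s) = -4 + (s - 15)/(s + 2) = -4 + (-15 + s)/(2 + s))
z(J)*190 + 67 = ((-23 - 3*8)/(2 + 8))*190 + 67 = ((-23 - 24)/10)*190 + 67 = ((⅒)*(-47))*190 + 67 = -47/10*190 + 67 = -893 + 67 = -826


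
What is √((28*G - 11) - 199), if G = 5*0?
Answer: I*√210 ≈ 14.491*I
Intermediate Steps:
G = 0
√((28*G - 11) - 199) = √((28*0 - 11) - 199) = √((0 - 11) - 199) = √(-11 - 199) = √(-210) = I*√210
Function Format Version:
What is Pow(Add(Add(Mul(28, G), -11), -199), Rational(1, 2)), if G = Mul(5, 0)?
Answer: Mul(I, Pow(210, Rational(1, 2))) ≈ Mul(14.491, I)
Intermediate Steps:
G = 0
Pow(Add(Add(Mul(28, G), -11), -199), Rational(1, 2)) = Pow(Add(Add(Mul(28, 0), -11), -199), Rational(1, 2)) = Pow(Add(Add(0, -11), -199), Rational(1, 2)) = Pow(Add(-11, -199), Rational(1, 2)) = Pow(-210, Rational(1, 2)) = Mul(I, Pow(210, Rational(1, 2)))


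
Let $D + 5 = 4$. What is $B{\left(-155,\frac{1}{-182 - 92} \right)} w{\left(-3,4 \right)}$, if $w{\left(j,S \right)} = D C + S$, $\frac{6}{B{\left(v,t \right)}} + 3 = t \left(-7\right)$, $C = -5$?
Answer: $- \frac{14796}{815} \approx -18.155$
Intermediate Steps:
$D = -1$ ($D = -5 + 4 = -1$)
$B{\left(v,t \right)} = \frac{6}{-3 - 7 t}$ ($B{\left(v,t \right)} = \frac{6}{-3 + t \left(-7\right)} = \frac{6}{-3 - 7 t}$)
$w{\left(j,S \right)} = 5 + S$ ($w{\left(j,S \right)} = \left(-1\right) \left(-5\right) + S = 5 + S$)
$B{\left(-155,\frac{1}{-182 - 92} \right)} w{\left(-3,4 \right)} = - \frac{6}{3 + \frac{7}{-182 - 92}} \left(5 + 4\right) = - \frac{6}{3 + \frac{7}{-274}} \cdot 9 = - \frac{6}{3 + 7 \left(- \frac{1}{274}\right)} 9 = - \frac{6}{3 - \frac{7}{274}} \cdot 9 = - \frac{6}{\frac{815}{274}} \cdot 9 = \left(-6\right) \frac{274}{815} \cdot 9 = \left(- \frac{1644}{815}\right) 9 = - \frac{14796}{815}$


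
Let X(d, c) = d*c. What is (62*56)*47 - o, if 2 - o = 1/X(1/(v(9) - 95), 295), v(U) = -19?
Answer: 48138576/295 ≈ 1.6318e+5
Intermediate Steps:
X(d, c) = c*d
o = 704/295 (o = 2 - 1/(295/(-19 - 95)) = 2 - 1/(295/(-114)) = 2 - 1/(295*(-1/114)) = 2 - 1/(-295/114) = 2 - 1*(-114/295) = 2 + 114/295 = 704/295 ≈ 2.3864)
(62*56)*47 - o = (62*56)*47 - 1*704/295 = 3472*47 - 704/295 = 163184 - 704/295 = 48138576/295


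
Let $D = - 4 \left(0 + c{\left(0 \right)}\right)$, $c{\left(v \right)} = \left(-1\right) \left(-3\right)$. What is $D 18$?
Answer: $-216$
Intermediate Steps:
$c{\left(v \right)} = 3$
$D = -12$ ($D = - 4 \left(0 + 3\right) = \left(-4\right) 3 = -12$)
$D 18 = \left(-12\right) 18 = -216$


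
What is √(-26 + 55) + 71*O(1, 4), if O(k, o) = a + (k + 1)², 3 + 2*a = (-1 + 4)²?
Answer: 497 + √29 ≈ 502.39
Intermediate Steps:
a = 3 (a = -3/2 + (-1 + 4)²/2 = -3/2 + (½)*3² = -3/2 + (½)*9 = -3/2 + 9/2 = 3)
O(k, o) = 3 + (1 + k)² (O(k, o) = 3 + (k + 1)² = 3 + (1 + k)²)
√(-26 + 55) + 71*O(1, 4) = √(-26 + 55) + 71*(3 + (1 + 1)²) = √29 + 71*(3 + 2²) = √29 + 71*(3 + 4) = √29 + 71*7 = √29 + 497 = 497 + √29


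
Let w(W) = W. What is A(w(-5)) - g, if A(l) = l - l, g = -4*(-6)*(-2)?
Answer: 48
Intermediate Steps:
g = -48 (g = 24*(-2) = -48)
A(l) = 0
A(w(-5)) - g = 0 - 1*(-48) = 0 + 48 = 48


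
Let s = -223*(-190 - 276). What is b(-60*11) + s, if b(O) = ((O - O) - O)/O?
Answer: 103917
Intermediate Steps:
s = 103918 (s = -223*(-466) = 103918)
b(O) = -1 (b(O) = (0 - O)/O = (-O)/O = -1)
b(-60*11) + s = -1 + 103918 = 103917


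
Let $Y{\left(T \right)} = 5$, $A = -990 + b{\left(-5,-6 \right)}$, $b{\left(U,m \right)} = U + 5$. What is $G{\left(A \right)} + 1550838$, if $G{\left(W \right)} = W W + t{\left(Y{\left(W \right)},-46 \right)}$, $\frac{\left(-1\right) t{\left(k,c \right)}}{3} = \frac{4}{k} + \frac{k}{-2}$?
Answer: $\frac{25309431}{10} \approx 2.5309 \cdot 10^{6}$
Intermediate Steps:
$b{\left(U,m \right)} = 5 + U$
$A = -990$ ($A = -990 + \left(5 - 5\right) = -990 + 0 = -990$)
$t{\left(k,c \right)} = - \frac{12}{k} + \frac{3 k}{2}$ ($t{\left(k,c \right)} = - 3 \left(\frac{4}{k} + \frac{k}{-2}\right) = - 3 \left(\frac{4}{k} + k \left(- \frac{1}{2}\right)\right) = - 3 \left(\frac{4}{k} - \frac{k}{2}\right) = - \frac{12}{k} + \frac{3 k}{2}$)
$G{\left(W \right)} = \frac{51}{10} + W^{2}$ ($G{\left(W \right)} = W W + \left(- \frac{12}{5} + \frac{3}{2} \cdot 5\right) = W^{2} + \left(\left(-12\right) \frac{1}{5} + \frac{15}{2}\right) = W^{2} + \left(- \frac{12}{5} + \frac{15}{2}\right) = W^{2} + \frac{51}{10} = \frac{51}{10} + W^{2}$)
$G{\left(A \right)} + 1550838 = \left(\frac{51}{10} + \left(-990\right)^{2}\right) + 1550838 = \left(\frac{51}{10} + 980100\right) + 1550838 = \frac{9801051}{10} + 1550838 = \frac{25309431}{10}$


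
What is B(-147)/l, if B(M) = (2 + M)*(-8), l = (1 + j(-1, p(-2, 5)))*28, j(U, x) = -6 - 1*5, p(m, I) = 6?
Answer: -29/7 ≈ -4.1429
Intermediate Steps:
j(U, x) = -11 (j(U, x) = -6 - 5 = -11)
l = -280 (l = (1 - 11)*28 = -10*28 = -280)
B(M) = -16 - 8*M
B(-147)/l = (-16 - 8*(-147))/(-280) = (-16 + 1176)*(-1/280) = 1160*(-1/280) = -29/7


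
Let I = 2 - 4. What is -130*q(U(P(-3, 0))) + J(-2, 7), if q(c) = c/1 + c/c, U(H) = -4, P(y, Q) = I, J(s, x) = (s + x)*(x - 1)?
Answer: 420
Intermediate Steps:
I = -2
J(s, x) = (-1 + x)*(s + x) (J(s, x) = (s + x)*(-1 + x) = (-1 + x)*(s + x))
P(y, Q) = -2
q(c) = 1 + c (q(c) = c*1 + 1 = c + 1 = 1 + c)
-130*q(U(P(-3, 0))) + J(-2, 7) = -130*(1 - 4) + (7² - 1*(-2) - 1*7 - 2*7) = -130*(-3) + (49 + 2 - 7 - 14) = 390 + 30 = 420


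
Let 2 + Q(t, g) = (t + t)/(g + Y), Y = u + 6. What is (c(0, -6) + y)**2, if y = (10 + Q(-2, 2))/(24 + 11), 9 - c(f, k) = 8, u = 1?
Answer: 146689/99225 ≈ 1.4783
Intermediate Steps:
Y = 7 (Y = 1 + 6 = 7)
c(f, k) = 1 (c(f, k) = 9 - 1*8 = 9 - 8 = 1)
Q(t, g) = -2 + 2*t/(7 + g) (Q(t, g) = -2 + (t + t)/(g + 7) = -2 + (2*t)/(7 + g) = -2 + 2*t/(7 + g))
y = 68/315 (y = (10 + 2*(-7 - 2 - 1*2)/(7 + 2))/(24 + 11) = (10 + 2*(-7 - 2 - 2)/9)/35 = (10 + 2*(1/9)*(-11))*(1/35) = (10 - 22/9)*(1/35) = (68/9)*(1/35) = 68/315 ≈ 0.21587)
(c(0, -6) + y)**2 = (1 + 68/315)**2 = (383/315)**2 = 146689/99225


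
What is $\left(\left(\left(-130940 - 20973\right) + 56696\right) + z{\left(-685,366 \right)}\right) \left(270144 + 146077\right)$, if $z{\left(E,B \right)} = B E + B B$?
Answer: $-88226781591$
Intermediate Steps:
$z{\left(E,B \right)} = B^{2} + B E$ ($z{\left(E,B \right)} = B E + B^{2} = B^{2} + B E$)
$\left(\left(\left(-130940 - 20973\right) + 56696\right) + z{\left(-685,366 \right)}\right) \left(270144 + 146077\right) = \left(\left(\left(-130940 - 20973\right) + 56696\right) + 366 \left(366 - 685\right)\right) \left(270144 + 146077\right) = \left(\left(-151913 + 56696\right) + 366 \left(-319\right)\right) 416221 = \left(-95217 - 116754\right) 416221 = \left(-211971\right) 416221 = -88226781591$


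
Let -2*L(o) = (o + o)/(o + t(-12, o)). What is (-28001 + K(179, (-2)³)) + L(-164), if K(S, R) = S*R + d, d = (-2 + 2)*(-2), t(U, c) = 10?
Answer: -2266423/77 ≈ -29434.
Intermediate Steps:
d = 0 (d = 0*(-2) = 0)
L(o) = -o/(10 + o) (L(o) = -(o + o)/(2*(o + 10)) = -2*o/(2*(10 + o)) = -o/(10 + o))
K(S, R) = R*S (K(S, R) = S*R + 0 = R*S + 0 = R*S)
(-28001 + K(179, (-2)³)) + L(-164) = (-28001 + (-2)³*179) - 1*(-164)/(10 - 164) = (-28001 - 8*179) - 1*(-164)/(-154) = (-28001 - 1432) - 1*(-164)*(-1/154) = -29433 - 82/77 = -2266423/77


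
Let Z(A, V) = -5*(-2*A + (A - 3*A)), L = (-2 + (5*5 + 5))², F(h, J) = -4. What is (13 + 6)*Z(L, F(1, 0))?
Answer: 297920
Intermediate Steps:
L = 784 (L = (-2 + (25 + 5))² = (-2 + 30)² = 28² = 784)
Z(A, V) = 20*A (Z(A, V) = -5*(-2*A - 2*A) = -(-20)*A = 20*A)
(13 + 6)*Z(L, F(1, 0)) = (13 + 6)*(20*784) = 19*15680 = 297920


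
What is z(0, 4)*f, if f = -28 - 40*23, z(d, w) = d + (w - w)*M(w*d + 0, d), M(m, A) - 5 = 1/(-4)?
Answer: 0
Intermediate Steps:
M(m, A) = 19/4 (M(m, A) = 5 + 1/(-4) = 5 - ¼ = 19/4)
z(d, w) = d (z(d, w) = d + (w - w)*(19/4) = d + 0*(19/4) = d + 0 = d)
f = -948 (f = -28 - 920 = -948)
z(0, 4)*f = 0*(-948) = 0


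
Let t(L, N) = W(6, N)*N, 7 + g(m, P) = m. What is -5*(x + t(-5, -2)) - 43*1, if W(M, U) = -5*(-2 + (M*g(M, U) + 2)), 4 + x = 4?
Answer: 257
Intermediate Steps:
x = 0 (x = -4 + 4 = 0)
g(m, P) = -7 + m
W(M, U) = -5*M*(-7 + M) (W(M, U) = -5*(-2 + (M*(-7 + M) + 2)) = -5*(-2 + (2 + M*(-7 + M))) = -5*M*(-7 + M))
t(L, N) = 30*N (t(L, N) = (5*6*(7 - 1*6))*N = (5*6*(7 - 6))*N = (5*6*1)*N = 30*N)
-5*(x + t(-5, -2)) - 43*1 = -5*(0 + 30*(-2)) - 43*1 = -5*(0 - 60) - 43 = -5*(-60) - 43 = 300 - 43 = 257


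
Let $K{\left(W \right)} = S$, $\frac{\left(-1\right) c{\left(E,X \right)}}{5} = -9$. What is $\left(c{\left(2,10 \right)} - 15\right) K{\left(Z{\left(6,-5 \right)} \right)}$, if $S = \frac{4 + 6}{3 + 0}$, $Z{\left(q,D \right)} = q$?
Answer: $100$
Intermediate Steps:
$c{\left(E,X \right)} = 45$ ($c{\left(E,X \right)} = \left(-5\right) \left(-9\right) = 45$)
$S = \frac{10}{3} \approx 3.3333$
$K{\left(W \right)} = \frac{10}{3}$
$\left(c{\left(2,10 \right)} - 15\right) K{\left(Z{\left(6,-5 \right)} \right)} = \left(45 - 15\right) \frac{10}{3} = 30 \cdot \frac{10}{3} = 100$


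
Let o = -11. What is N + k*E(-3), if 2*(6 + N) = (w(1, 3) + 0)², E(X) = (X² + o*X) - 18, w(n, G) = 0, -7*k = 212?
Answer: -5130/7 ≈ -732.86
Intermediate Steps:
k = -212/7 (k = -⅐*212 = -212/7 ≈ -30.286)
E(X) = -18 + X² - 11*X (E(X) = (X² - 11*X) - 18 = -18 + X² - 11*X)
N = -6 (N = -6 + (0 + 0)²/2 = -6 + (½)*0² = -6 + (½)*0 = -6 + 0 = -6)
N + k*E(-3) = -6 - 212*(-18 + (-3)² - 11*(-3))/7 = -6 - 212*(-18 + 9 + 33)/7 = -6 - 212/7*24 = -6 - 5088/7 = -5130/7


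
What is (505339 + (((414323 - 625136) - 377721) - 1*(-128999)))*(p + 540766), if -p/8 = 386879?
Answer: -116995599864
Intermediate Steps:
p = -3095032 (p = -8*386879 = -3095032)
(505339 + (((414323 - 625136) - 377721) - 1*(-128999)))*(p + 540766) = (505339 + (((414323 - 625136) - 377721) - 1*(-128999)))*(-3095032 + 540766) = (505339 + ((-210813 - 377721) + 128999))*(-2554266) = (505339 + (-588534 + 128999))*(-2554266) = (505339 - 459535)*(-2554266) = 45804*(-2554266) = -116995599864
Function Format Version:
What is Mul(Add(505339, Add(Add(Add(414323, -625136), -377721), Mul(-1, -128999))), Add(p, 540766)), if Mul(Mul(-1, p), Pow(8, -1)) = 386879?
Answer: -116995599864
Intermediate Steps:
p = -3095032 (p = Mul(-8, 386879) = -3095032)
Mul(Add(505339, Add(Add(Add(414323, -625136), -377721), Mul(-1, -128999))), Add(p, 540766)) = Mul(Add(505339, Add(Add(Add(414323, -625136), -377721), Mul(-1, -128999))), Add(-3095032, 540766)) = Mul(Add(505339, Add(Add(-210813, -377721), 128999)), -2554266) = Mul(Add(505339, Add(-588534, 128999)), -2554266) = Mul(Add(505339, -459535), -2554266) = Mul(45804, -2554266) = -116995599864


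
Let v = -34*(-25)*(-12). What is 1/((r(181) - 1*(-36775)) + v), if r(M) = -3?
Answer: 1/26572 ≈ 3.7634e-5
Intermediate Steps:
v = -10200 (v = 850*(-12) = -10200)
1/((r(181) - 1*(-36775)) + v) = 1/((-3 - 1*(-36775)) - 10200) = 1/((-3 + 36775) - 10200) = 1/(36772 - 10200) = 1/26572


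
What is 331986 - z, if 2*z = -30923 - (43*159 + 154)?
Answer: 350943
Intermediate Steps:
z = -18957 (z = (-30923 - (43*159 + 154))/2 = (-30923 - (6837 + 154))/2 = (-30923 - 1*6991)/2 = (-30923 - 6991)/2 = (½)*(-37914) = -18957)
331986 - z = 331986 - 1*(-18957) = 331986 + 18957 = 350943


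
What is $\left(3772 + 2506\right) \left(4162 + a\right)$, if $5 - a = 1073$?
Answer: $19424132$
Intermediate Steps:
$a = -1068$ ($a = 5 - 1073 = -1068$)
$\left(3772 + 2506\right) \left(4162 + a\right) = \left(3772 + 2506\right) \left(4162 - 1068\right) = 6278 \cdot 3094 = 19424132$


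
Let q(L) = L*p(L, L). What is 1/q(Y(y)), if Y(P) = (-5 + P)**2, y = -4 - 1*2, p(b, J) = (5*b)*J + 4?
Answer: 1/8858289 ≈ 1.1289e-7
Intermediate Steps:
p(b, J) = 4 + 5*J*b (p(b, J) = 5*J*b + 4 = 4 + 5*J*b)
y = -6 (y = -4 - 2 = -6)
q(L) = L*(4 + 5*L**2) (q(L) = L*(4 + 5*L*L) = L*(4 + 5*L**2))
1/q(Y(y)) = 1/((-5 - 6)**2*(4 + 5*((-5 - 6)**2)**2)) = 1/((-11)**2*(4 + 5*((-11)**2)**2)) = 1/(121*(4 + 5*121**2)) = 1/(121*(4 + 5*14641)) = 1/(121*(4 + 73205)) = 1/(121*73209) = 1/8858289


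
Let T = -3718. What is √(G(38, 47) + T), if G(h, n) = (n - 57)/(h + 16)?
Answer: I*√301173/9 ≈ 60.977*I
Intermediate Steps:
G(h, n) = (-57 + n)/(16 + h)
√(G(38, 47) + T) = √((-57 + 47)/(16 + 38) - 3718) = √(-10/54 - 3718) = √((1/54)*(-10) - 3718) = √(-5/27 - 3718) = √(-100391/27) = I*√301173/9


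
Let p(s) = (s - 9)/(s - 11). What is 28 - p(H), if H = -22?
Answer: 893/33 ≈ 27.061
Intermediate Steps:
p(s) = (-9 + s)/(-11 + s)
28 - p(H) = 28 - (-9 - 22)/(-11 - 22) = 28 - (-31)/(-33) = 28 - (-1)*(-31)/33 = 28 - 1*31/33 = 28 - 31/33 = 893/33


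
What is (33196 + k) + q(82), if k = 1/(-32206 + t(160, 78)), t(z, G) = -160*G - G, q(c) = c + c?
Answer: 1493327039/44764 ≈ 33360.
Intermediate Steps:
q(c) = 2*c
t(z, G) = -161*G
k = -1/44764 (k = 1/(-32206 - 161*78) = 1/(-32206 - 12558) = 1/(-44764) = -1/44764 ≈ -2.2339e-5)
(33196 + k) + q(82) = (33196 - 1/44764) + 2*82 = 1485985743/44764 + 164 = 1493327039/44764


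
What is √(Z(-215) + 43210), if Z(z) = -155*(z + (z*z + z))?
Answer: I*√7055015 ≈ 2656.1*I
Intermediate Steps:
Z(z) = -310*z - 155*z² (Z(z) = -155*(z + (z² + z)) = -155*(z + (z + z²)) = -155*(z² + 2*z) = -310*z - 155*z²)
√(Z(-215) + 43210) = √(-155*(-215)*(2 - 215) + 43210) = √(-155*(-215)*(-213) + 43210) = √(-7098225 + 43210) = √(-7055015) = I*√7055015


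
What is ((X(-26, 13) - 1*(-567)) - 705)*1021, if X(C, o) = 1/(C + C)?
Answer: -7327717/52 ≈ -1.4092e+5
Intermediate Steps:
X(C, o) = 1/(2*C)
((X(-26, 13) - 1*(-567)) - 705)*1021 = (((½)/(-26) - 1*(-567)) - 705)*1021 = (((½)*(-1/26) + 567) - 705)*1021 = ((-1/52 + 567) - 705)*1021 = (29483/52 - 705)*1021 = -7177/52*1021 = -7327717/52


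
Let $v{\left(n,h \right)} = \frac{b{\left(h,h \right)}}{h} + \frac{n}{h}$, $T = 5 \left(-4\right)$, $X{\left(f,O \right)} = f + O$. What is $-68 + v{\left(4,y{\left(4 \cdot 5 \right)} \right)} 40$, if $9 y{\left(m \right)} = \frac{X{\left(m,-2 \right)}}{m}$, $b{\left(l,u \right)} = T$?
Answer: $-6468$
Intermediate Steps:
$X{\left(f,O \right)} = O + f$
$T = -20$
$b{\left(l,u \right)} = -20$
$y{\left(m \right)} = \frac{-2 + m}{9 m}$ ($y{\left(m \right)} = \frac{\left(-2 + m\right) \frac{1}{m}}{9} = \frac{\frac{1}{m} \left(-2 + m\right)}{9} = \frac{-2 + m}{9 m}$)
$v{\left(n,h \right)} = - \frac{20}{h} + \frac{n}{h}$
$-68 + v{\left(4,y{\left(4 \cdot 5 \right)} \right)} 40 = -68 + \frac{-20 + 4}{\frac{1}{9} \frac{1}{4 \cdot 5} \left(-2 + 4 \cdot 5\right)} 40 = -68 + \frac{1}{\frac{1}{9} \cdot \frac{1}{20} \left(-2 + 20\right)} \left(-16\right) 40 = -68 + \frac{1}{\frac{1}{9} \cdot \frac{1}{20} \cdot 18} \left(-16\right) 40 = -68 + \frac{1}{\frac{1}{10}} \left(-16\right) 40 = -68 + 10 \left(-16\right) 40 = -68 - 6400 = -6468$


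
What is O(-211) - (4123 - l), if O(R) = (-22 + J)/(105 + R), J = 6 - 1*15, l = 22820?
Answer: 1981913/106 ≈ 18697.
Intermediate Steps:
J = -9 (J = 6 - 15 = -9)
O(R) = -31/(105 + R) (O(R) = (-22 - 9)/(105 + R) = -31/(105 + R))
O(-211) - (4123 - l) = -31/(105 - 211) - (4123 - 1*22820) = -31/(-106) - (4123 - 22820) = -31*(-1/106) - 1*(-18697) = 31/106 + 18697 = 1981913/106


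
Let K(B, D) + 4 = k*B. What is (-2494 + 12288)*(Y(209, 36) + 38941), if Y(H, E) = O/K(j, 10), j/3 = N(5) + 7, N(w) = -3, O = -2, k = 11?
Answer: 12204416031/32 ≈ 3.8139e+8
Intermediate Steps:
j = 12 (j = 3*(-3 + 7) = 3*4 = 12)
K(B, D) = -4 + 11*B
Y(H, E) = -1/64 (Y(H, E) = -2/(-4 + 11*12) = -2/(-4 + 132) = -2/128 = -2*1/128 = -1/64)
(-2494 + 12288)*(Y(209, 36) + 38941) = (-2494 + 12288)*(-1/64 + 38941) = 9794*(2492223/64) = 12204416031/32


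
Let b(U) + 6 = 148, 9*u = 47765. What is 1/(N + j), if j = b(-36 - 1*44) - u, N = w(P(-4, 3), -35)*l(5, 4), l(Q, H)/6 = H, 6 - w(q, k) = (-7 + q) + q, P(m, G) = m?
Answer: -9/41951 ≈ -0.00021454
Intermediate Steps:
u = 47765/9 (u = (1/9)*47765 = 47765/9 ≈ 5307.2)
w(q, k) = 13 - 2*q (w(q, k) = 6 - ((-7 + q) + q) = 6 - (-7 + 2*q) = 6 + (7 - 2*q) = 13 - 2*q)
l(Q, H) = 6*H
b(U) = 142 (b(U) = -6 + 148 = 142)
N = 504 (N = (13 - 2*(-4))*(6*4) = (13 + 8)*24 = 21*24 = 504)
j = -46487/9 (j = 142 - 1*47765/9 = 142 - 47765/9 = -46487/9 ≈ -5165.2)
1/(N + j) = 1/(504 - 46487/9) = 1/(-41951/9) = -9/41951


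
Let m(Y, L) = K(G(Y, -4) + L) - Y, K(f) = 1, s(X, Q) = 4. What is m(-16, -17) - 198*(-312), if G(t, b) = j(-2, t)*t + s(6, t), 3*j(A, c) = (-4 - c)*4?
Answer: 61793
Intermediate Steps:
j(A, c) = -16/3 - 4*c/3 (j(A, c) = ((-4 - c)*4)/3 = (-16 - 4*c)/3 = -16/3 - 4*c/3)
G(t, b) = 4 + t*(-16/3 - 4*t/3) (G(t, b) = (-16/3 - 4*t/3)*t + 4 = t*(-16/3 - 4*t/3) + 4 = 4 + t*(-16/3 - 4*t/3))
m(Y, L) = 1 - Y
m(-16, -17) - 198*(-312) = (1 - 1*(-16)) - 198*(-312) = (1 + 16) + 61776 = 17 + 61776 = 61793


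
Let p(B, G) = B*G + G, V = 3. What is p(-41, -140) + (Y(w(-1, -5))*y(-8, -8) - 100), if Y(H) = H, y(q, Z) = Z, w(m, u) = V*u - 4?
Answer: 5652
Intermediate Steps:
w(m, u) = -4 + 3*u (w(m, u) = 3*u - 4 = -4 + 3*u)
p(B, G) = G + B*G
p(-41, -140) + (Y(w(-1, -5))*y(-8, -8) - 100) = -140*(1 - 41) + ((-4 + 3*(-5))*(-8) - 100) = -140*(-40) + ((-4 - 15)*(-8) - 100) = 5600 + (-19*(-8) - 100) = 5600 + (152 - 100) = 5600 + 52 = 5652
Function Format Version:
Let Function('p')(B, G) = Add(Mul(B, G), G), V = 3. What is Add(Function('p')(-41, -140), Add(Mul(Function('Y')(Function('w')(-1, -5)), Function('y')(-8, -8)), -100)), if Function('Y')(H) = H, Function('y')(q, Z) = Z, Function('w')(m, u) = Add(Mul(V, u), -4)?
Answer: 5652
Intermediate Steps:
Function('w')(m, u) = Add(-4, Mul(3, u)) (Function('w')(m, u) = Add(Mul(3, u), -4) = Add(-4, Mul(3, u)))
Function('p')(B, G) = Add(G, Mul(B, G))
Add(Function('p')(-41, -140), Add(Mul(Function('Y')(Function('w')(-1, -5)), Function('y')(-8, -8)), -100)) = Add(Mul(-140, Add(1, -41)), Add(Mul(Add(-4, Mul(3, -5)), -8), -100)) = Add(Mul(-140, -40), Add(Mul(Add(-4, -15), -8), -100)) = Add(5600, Add(Mul(-19, -8), -100)) = Add(5600, Add(152, -100)) = Add(5600, 52) = 5652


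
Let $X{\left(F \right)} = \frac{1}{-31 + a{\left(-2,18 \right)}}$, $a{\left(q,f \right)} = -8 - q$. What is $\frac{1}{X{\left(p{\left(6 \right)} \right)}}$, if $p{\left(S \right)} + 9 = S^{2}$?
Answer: $-37$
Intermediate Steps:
$p{\left(S \right)} = -9 + S^{2}$
$X{\left(F \right)} = - \frac{1}{37}$ ($X{\left(F \right)} = \frac{1}{-31 - 6} = \frac{1}{-37} = - \frac{1}{37}$)
$\frac{1}{X{\left(p{\left(6 \right)} \right)}} = \frac{1}{- \frac{1}{37}} = -37$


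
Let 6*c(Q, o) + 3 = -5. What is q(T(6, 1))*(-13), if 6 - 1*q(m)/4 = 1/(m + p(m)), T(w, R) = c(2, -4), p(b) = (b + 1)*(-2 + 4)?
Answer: -338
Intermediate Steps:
p(b) = 2 + 2*b (p(b) = (1 + b)*2 = 2 + 2*b)
c(Q, o) = -4/3 (c(Q, o) = -½ + (⅙)*(-5) = -½ - ⅚ = -4/3)
T(w, R) = -4/3
q(m) = 24 - 4/(2 + 3*m) (q(m) = 24 - 4/(m + (2 + 2*m)) = 24 - 4/(2 + 3*m))
q(T(6, 1))*(-13) = (4*(11 + 18*(-4/3))/(2 + 3*(-4/3)))*(-13) = (4*(11 - 24)/(2 - 4))*(-13) = (4*(-13)/(-2))*(-13) = (4*(-½)*(-13))*(-13) = 26*(-13) = -338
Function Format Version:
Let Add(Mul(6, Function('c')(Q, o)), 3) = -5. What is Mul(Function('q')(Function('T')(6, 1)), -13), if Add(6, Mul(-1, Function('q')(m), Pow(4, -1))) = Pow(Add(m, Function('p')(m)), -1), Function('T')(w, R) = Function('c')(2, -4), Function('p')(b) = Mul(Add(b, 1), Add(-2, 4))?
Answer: -338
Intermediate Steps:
Function('p')(b) = Add(2, Mul(2, b)) (Function('p')(b) = Mul(Add(1, b), 2) = Add(2, Mul(2, b)))
Function('c')(Q, o) = Rational(-4, 3) (Function('c')(Q, o) = Add(Rational(-1, 2), Mul(Rational(1, 6), -5)) = Add(Rational(-1, 2), Rational(-5, 6)) = Rational(-4, 3))
Function('T')(w, R) = Rational(-4, 3)
Function('q')(m) = Add(24, Mul(-4, Pow(Add(2, Mul(3, m)), -1))) (Function('q')(m) = Add(24, Mul(-4, Pow(Add(m, Add(2, Mul(2, m))), -1))) = Add(24, Mul(-4, Pow(Add(2, Mul(3, m)), -1))))
Mul(Function('q')(Function('T')(6, 1)), -13) = Mul(Mul(4, Pow(Add(2, Mul(3, Rational(-4, 3))), -1), Add(11, Mul(18, Rational(-4, 3)))), -13) = Mul(Mul(4, Pow(Add(2, -4), -1), Add(11, -24)), -13) = Mul(Mul(4, Pow(-2, -1), -13), -13) = Mul(Mul(4, Rational(-1, 2), -13), -13) = Mul(26, -13) = -338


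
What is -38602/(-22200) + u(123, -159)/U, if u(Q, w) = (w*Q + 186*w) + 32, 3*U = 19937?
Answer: -1250192663/221300700 ≈ -5.6493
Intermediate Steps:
U = 19937/3 (U = (⅓)*19937 = 19937/3 ≈ 6645.7)
u(Q, w) = 32 + 186*w + Q*w (u(Q, w) = (Q*w + 186*w) + 32 = (186*w + Q*w) + 32 = 32 + 186*w + Q*w)
-38602/(-22200) + u(123, -159)/U = -38602/(-22200) + (32 + 186*(-159) + 123*(-159))/(19937/3) = -38602*(-1/22200) + (32 - 29574 - 19557)*(3/19937) = 19301/11100 - 49099*3/19937 = 19301/11100 - 147297/19937 = -1250192663/221300700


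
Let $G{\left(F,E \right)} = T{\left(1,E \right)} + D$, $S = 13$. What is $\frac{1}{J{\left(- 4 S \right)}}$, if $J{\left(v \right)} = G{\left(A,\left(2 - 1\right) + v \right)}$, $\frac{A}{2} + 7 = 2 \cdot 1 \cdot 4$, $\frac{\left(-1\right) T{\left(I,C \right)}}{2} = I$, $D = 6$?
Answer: $\frac{1}{4} \approx 0.25$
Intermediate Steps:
$T{\left(I,C \right)} = - 2 I$
$A = 2$ ($A = -14 + 2 \cdot 2 \cdot 1 \cdot 4 = -14 + 2 \cdot 2 \cdot 4 = -14 + 2 \cdot 8 = -14 + 16 = 2$)
$G{\left(F,E \right)} = 4$ ($G{\left(F,E \right)} = \left(-2\right) 1 + 6 = -2 + 6 = 4$)
$J{\left(v \right)} = 4$
$\frac{1}{J{\left(- 4 S \right)}} = \frac{1}{4}$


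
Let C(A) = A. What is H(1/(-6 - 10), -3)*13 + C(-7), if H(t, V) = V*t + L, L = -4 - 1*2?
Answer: -1321/16 ≈ -82.563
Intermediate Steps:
L = -6 (L = -4 - 2 = -6)
H(t, V) = -6 + V*t (H(t, V) = V*t - 6 = -6 + V*t)
H(1/(-6 - 10), -3)*13 + C(-7) = (-6 - 3/(-6 - 10))*13 - 7 = (-6 - 3/(-16))*13 - 7 = (-6 - 3*(-1/16))*13 - 7 = (-6 + 3/16)*13 - 7 = -93/16*13 - 7 = -1209/16 - 7 = -1321/16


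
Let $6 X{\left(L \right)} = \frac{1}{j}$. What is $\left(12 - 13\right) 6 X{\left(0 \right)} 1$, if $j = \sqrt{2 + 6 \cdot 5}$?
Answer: $- \frac{\sqrt{2}}{8} \approx -0.17678$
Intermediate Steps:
$j = 4 \sqrt{2}$ ($j = \sqrt{2 + 30} = \sqrt{32} = 4 \sqrt{2} \approx 5.6569$)
$X{\left(L \right)} = \frac{\sqrt{2}}{48}$ ($X{\left(L \right)} = \frac{1}{6 \cdot 4 \sqrt{2}} = \frac{\frac{1}{8} \sqrt{2}}{6} = \frac{\sqrt{2}}{48}$)
$\left(12 - 13\right) 6 X{\left(0 \right)} 1 = \left(12 - 13\right) 6 \frac{\sqrt{2}}{48} \cdot 1 = \left(12 - 13\right) \frac{\sqrt{2}}{8} \cdot 1 = - \frac{\sqrt{2}}{8} \cdot 1 = - \frac{\sqrt{2}}{8}$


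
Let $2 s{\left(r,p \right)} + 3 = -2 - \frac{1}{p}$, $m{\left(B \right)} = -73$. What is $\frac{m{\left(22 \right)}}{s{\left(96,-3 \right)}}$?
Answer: $\frac{219}{7} \approx 31.286$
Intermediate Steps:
$s{\left(r,p \right)} = - \frac{5}{2} - \frac{1}{2 p}$ ($s{\left(r,p \right)} = - \frac{3}{2} + \frac{-2 - \frac{1}{p}}{2} = - \frac{3}{2} - \left(1 + \frac{1}{2 p}\right) = - \frac{5}{2} - \frac{1}{2 p}$)
$\frac{m{\left(22 \right)}}{s{\left(96,-3 \right)}} = - \frac{73}{\frac{1}{2} \frac{1}{-3} \left(-1 - -15\right)} = - \frac{73}{\frac{1}{2} \left(- \frac{1}{3}\right) \left(-1 + 15\right)} = - \frac{73}{\frac{1}{2} \left(- \frac{1}{3}\right) 14} = - \frac{73}{- \frac{7}{3}} = \left(-73\right) \left(- \frac{3}{7}\right) = \frac{219}{7}$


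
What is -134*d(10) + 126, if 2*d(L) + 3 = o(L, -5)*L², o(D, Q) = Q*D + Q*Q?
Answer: 167827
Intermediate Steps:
o(D, Q) = Q² + D*Q (o(D, Q) = D*Q + Q² = Q² + D*Q)
d(L) = -3/2 + L²*(25 - 5*L)/2 (d(L) = -3/2 + ((-5*(L - 5))*L²)/2 = -3/2 + ((-5*(-5 + L))*L²)/2 = -3/2 + ((25 - 5*L)*L²)/2 = -3/2 + (L²*(25 - 5*L))/2 = -3/2 + L²*(25 - 5*L)/2)
-134*d(10) + 126 = -134*(-3/2 + (5/2)*10²*(5 - 1*10)) + 126 = -134*(-3/2 + (5/2)*100*(5 - 10)) + 126 = -134*(-3/2 + (5/2)*100*(-5)) + 126 = -134*(-3/2 - 1250) + 126 = -134*(-2503/2) + 126 = 167701 + 126 = 167827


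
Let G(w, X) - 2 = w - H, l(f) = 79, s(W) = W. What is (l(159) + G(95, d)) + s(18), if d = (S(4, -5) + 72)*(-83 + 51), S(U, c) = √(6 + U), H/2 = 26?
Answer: 142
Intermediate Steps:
H = 52 (H = 2*26 = 52)
d = -2304 - 32*√10 (d = (√(6 + 4) + 72)*(-83 + 51) = (√10 + 72)*(-32) = (72 + √10)*(-32) = -2304 - 32*√10 ≈ -2405.2)
G(w, X) = -50 + w (G(w, X) = 2 + (w - 1*52) = 2 + (w - 52) = 2 + (-52 + w) = -50 + w)
(l(159) + G(95, d)) + s(18) = (79 + (-50 + 95)) + 18 = (79 + 45) + 18 = 124 + 18 = 142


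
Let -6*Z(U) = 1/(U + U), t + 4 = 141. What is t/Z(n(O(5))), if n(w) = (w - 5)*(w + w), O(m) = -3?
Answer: -78912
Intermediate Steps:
t = 137 (t = -4 + 141 = 137)
n(w) = 2*w*(-5 + w) (n(w) = (-5 + w)*(2*w) = 2*w*(-5 + w))
Z(U) = -1/(12*U) (Z(U) = -1/(6*(U + U)) = -1/(2*U)/6 = -1/(12*U))
t/Z(n(O(5))) = 137/((-(-1/(6*(-5 - 3)))/12)) = 137/((-1/(12*(2*(-3)*(-8))))) = 137/((-1/12/48)) = 137/((-1/12*1/48)) = 137/(-1/576) = 137*(-576) = -78912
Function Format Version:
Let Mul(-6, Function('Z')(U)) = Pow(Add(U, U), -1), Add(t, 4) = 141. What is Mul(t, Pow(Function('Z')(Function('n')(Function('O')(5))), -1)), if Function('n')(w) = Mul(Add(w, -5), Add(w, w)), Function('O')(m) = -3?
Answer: -78912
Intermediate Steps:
t = 137 (t = Add(-4, 141) = 137)
Function('n')(w) = Mul(2, w, Add(-5, w)) (Function('n')(w) = Mul(Add(-5, w), Mul(2, w)) = Mul(2, w, Add(-5, w)))
Function('Z')(U) = Mul(Rational(-1, 12), Pow(U, -1)) (Function('Z')(U) = Mul(Rational(-1, 6), Pow(Add(U, U), -1)) = Mul(Rational(-1, 6), Pow(Mul(2, U), -1)) = Mul(Rational(-1, 6), Mul(Rational(1, 2), Pow(U, -1))) = Mul(Rational(-1, 12), Pow(U, -1)))
Mul(t, Pow(Function('Z')(Function('n')(Function('O')(5))), -1)) = Mul(137, Pow(Mul(Rational(-1, 12), Pow(Mul(2, -3, Add(-5, -3)), -1)), -1)) = Mul(137, Pow(Mul(Rational(-1, 12), Pow(Mul(2, -3, -8), -1)), -1)) = Mul(137, Pow(Mul(Rational(-1, 12), Pow(48, -1)), -1)) = Mul(137, Pow(Mul(Rational(-1, 12), Rational(1, 48)), -1)) = Mul(137, Pow(Rational(-1, 576), -1)) = Mul(137, -576) = -78912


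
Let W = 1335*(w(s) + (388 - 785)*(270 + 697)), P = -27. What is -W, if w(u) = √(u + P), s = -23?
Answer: 512505165 - 6675*I*√2 ≈ 5.1251e+8 - 9439.9*I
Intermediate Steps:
w(u) = √(-27 + u) (w(u) = √(u - 27) = √(-27 + u))
W = -512505165 + 6675*I*√2 (W = 1335*(√(-27 - 23) + (388 - 785)*(270 + 697)) = 1335*(√(-50) - 397*967) = 1335*(5*I*√2 - 383899) = 1335*(-383899 + 5*I*√2) = -512505165 + 6675*I*√2 ≈ -5.1251e+8 + 9439.9*I)
-W = -(-512505165 + 6675*I*√2) = 512505165 - 6675*I*√2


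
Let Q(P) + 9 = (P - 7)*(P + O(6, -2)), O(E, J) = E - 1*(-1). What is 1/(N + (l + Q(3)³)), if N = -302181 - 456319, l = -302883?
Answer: -1/1179032 ≈ -8.4815e-7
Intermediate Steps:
O(E, J) = 1 + E (O(E, J) = E + 1 = 1 + E)
Q(P) = -9 + (-7 + P)*(7 + P) (Q(P) = -9 + (P - 7)*(P + (1 + 6)) = -9 + (-7 + P)*(P + 7) = -9 + (-7 + P)*(7 + P))
N = -758500
1/(N + (l + Q(3)³)) = 1/(-758500 + (-302883 + (-58 + 3²)³)) = 1/(-758500 + (-302883 + (-58 + 9)³)) = 1/(-758500 + (-302883 + (-49)³)) = 1/(-758500 + (-302883 - 117649)) = 1/(-758500 - 420532) = 1/(-1179032) = -1/1179032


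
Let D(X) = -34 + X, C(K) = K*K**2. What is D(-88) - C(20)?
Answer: -8122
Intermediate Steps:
C(K) = K**3
D(-88) - C(20) = (-34 - 88) - 1*20**3 = -122 - 1*8000 = -122 - 8000 = -8122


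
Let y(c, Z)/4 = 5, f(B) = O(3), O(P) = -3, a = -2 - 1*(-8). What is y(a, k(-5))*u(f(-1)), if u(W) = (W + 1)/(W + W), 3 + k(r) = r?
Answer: 20/3 ≈ 6.6667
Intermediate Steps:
k(r) = -3 + r
a = 6 (a = -2 + 8 = 6)
f(B) = -3
u(W) = (1 + W)/(2*W) (u(W) = (1 + W)/((2*W)) = (1 + W)*(1/(2*W)) = (1 + W)/(2*W))
y(c, Z) = 20 (y(c, Z) = 4*5 = 20)
y(a, k(-5))*u(f(-1)) = 20*((½)*(1 - 3)/(-3)) = 20*((½)*(-⅓)*(-2)) = 20*(⅓) = 20/3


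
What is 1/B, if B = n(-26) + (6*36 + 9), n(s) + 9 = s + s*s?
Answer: 1/866 ≈ 0.0011547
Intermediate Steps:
n(s) = -9 + s + s**2 (n(s) = -9 + (s + s*s) = -9 + (s + s**2) = -9 + s + s**2)
B = 866 (B = (-9 - 26 + (-26)**2) + (6*36 + 9) = (-9 - 26 + 676) + (216 + 9) = 641 + 225 = 866)
1/B = 1/866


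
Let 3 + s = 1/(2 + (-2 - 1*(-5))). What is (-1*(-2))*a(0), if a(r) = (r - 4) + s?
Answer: -68/5 ≈ -13.600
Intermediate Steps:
s = -14/5 (s = -3 + 1/(2 + (-2 - 1*(-5))) = -3 + 1/(2 + (-2 + 5)) = -3 + 1/(2 + 3) = -3 + 1/5 = -3 + ⅕ = -14/5 ≈ -2.8000)
a(r) = -34/5 + r (a(r) = (r - 4) - 14/5 = (-4 + r) - 14/5 = -34/5 + r)
(-1*(-2))*a(0) = (-1*(-2))*(-34/5 + 0) = 2*(-34/5) = -68/5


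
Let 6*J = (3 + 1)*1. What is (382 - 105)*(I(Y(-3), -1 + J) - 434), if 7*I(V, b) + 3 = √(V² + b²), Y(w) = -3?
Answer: -842357/7 + 277*√82/21 ≈ -1.2022e+5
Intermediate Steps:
J = ⅔ (J = ((3 + 1)*1)/6 = (4*1)/6 = (⅙)*4 = ⅔ ≈ 0.66667)
I(V, b) = -3/7 + √(V² + b²)/7
(382 - 105)*(I(Y(-3), -1 + J) - 434) = (382 - 105)*((-3/7 + √((-3)² + (-1 + ⅔)²)/7) - 434) = 277*((-3/7 + √(9 + (-⅓)²)/7) - 434) = 277*((-3/7 + √(9 + ⅑)/7) - 434) = 277*((-3/7 + √(82/9)/7) - 434) = 277*((-3/7 + (√82/3)/7) - 434) = 277*((-3/7 + √82/21) - 434) = 277*(-3041/7 + √82/21) = -842357/7 + 277*√82/21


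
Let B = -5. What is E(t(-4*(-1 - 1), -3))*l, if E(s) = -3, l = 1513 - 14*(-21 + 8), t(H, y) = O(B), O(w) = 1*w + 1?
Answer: -5085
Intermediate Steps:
O(w) = 1 + w (O(w) = w + 1 = 1 + w)
t(H, y) = -4 (t(H, y) = 1 - 5 = -4)
l = 1695 (l = 1513 - 14*(-13) = 1513 - 1*(-182) = 1513 + 182 = 1695)
E(t(-4*(-1 - 1), -3))*l = -3*1695 = -5085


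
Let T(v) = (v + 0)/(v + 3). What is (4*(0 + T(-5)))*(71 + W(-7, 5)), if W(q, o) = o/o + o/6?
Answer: 2185/3 ≈ 728.33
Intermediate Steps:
W(q, o) = 1 + o/6 (W(q, o) = 1 + o*(⅙) = 1 + o/6)
T(v) = v/(3 + v)
(4*(0 + T(-5)))*(71 + W(-7, 5)) = (4*(0 - 5/(3 - 5)))*(71 + (1 + (⅙)*5)) = (4*(0 - 5/(-2)))*(71 + (1 + ⅚)) = (4*(0 - 5*(-½)))*(71 + 11/6) = (4*(0 + 5/2))*(437/6) = (4*(5/2))*(437/6) = 10*(437/6) = 2185/3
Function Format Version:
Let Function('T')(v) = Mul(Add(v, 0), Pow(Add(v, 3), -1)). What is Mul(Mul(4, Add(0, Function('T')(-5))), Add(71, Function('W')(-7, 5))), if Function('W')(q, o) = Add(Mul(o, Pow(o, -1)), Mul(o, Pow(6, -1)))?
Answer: Rational(2185, 3) ≈ 728.33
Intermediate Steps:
Function('W')(q, o) = Add(1, Mul(Rational(1, 6), o)) (Function('W')(q, o) = Add(1, Mul(o, Rational(1, 6))) = Add(1, Mul(Rational(1, 6), o)))
Function('T')(v) = Mul(v, Pow(Add(3, v), -1))
Mul(Mul(4, Add(0, Function('T')(-5))), Add(71, Function('W')(-7, 5))) = Mul(Mul(4, Add(0, Mul(-5, Pow(Add(3, -5), -1)))), Add(71, Add(1, Mul(Rational(1, 6), 5)))) = Mul(Mul(4, Add(0, Mul(-5, Pow(-2, -1)))), Add(71, Add(1, Rational(5, 6)))) = Mul(Mul(4, Add(0, Mul(-5, Rational(-1, 2)))), Add(71, Rational(11, 6))) = Mul(Mul(4, Add(0, Rational(5, 2))), Rational(437, 6)) = Mul(Mul(4, Rational(5, 2)), Rational(437, 6)) = Mul(10, Rational(437, 6)) = Rational(2185, 3)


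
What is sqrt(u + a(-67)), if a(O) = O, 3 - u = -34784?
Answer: 4*sqrt(2170) ≈ 186.33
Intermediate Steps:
u = 34787 (u = 3 - 1*(-34784) = 3 + 34784 = 34787)
sqrt(u + a(-67)) = sqrt(34787 - 67) = sqrt(34720) = 4*sqrt(2170)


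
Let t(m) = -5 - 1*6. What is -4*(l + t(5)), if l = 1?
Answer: 40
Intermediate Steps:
t(m) = -11 (t(m) = -5 - 6 = -11)
-4*(l + t(5)) = -4*(1 - 11) = -4*(-10) = 40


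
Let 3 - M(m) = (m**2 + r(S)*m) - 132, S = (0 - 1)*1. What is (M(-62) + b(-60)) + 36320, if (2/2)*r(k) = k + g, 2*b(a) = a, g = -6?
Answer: 32147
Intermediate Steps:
S = -1 (S = -1*1 = -1)
b(a) = a/2
r(k) = -6 + k (r(k) = k - 6 = -6 + k)
M(m) = 135 - m**2 + 7*m (M(m) = 3 - ((m**2 + (-6 - 1)*m) - 132) = 3 - ((m**2 - 7*m) - 132) = 3 - (-132 + m**2 - 7*m) = 3 + (132 - m**2 + 7*m) = 135 - m**2 + 7*m)
(M(-62) + b(-60)) + 36320 = ((135 - 1*(-62)**2 + 7*(-62)) + (1/2)*(-60)) + 36320 = ((135 - 1*3844 - 434) - 30) + 36320 = ((135 - 3844 - 434) - 30) + 36320 = (-4143 - 30) + 36320 = -4173 + 36320 = 32147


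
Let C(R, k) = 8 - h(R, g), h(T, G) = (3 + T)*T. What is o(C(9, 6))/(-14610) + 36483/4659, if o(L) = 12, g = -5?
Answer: 29608929/3781555 ≈ 7.8298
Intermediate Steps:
h(T, G) = T*(3 + T)
C(R, k) = 8 - R*(3 + R)
o(C(9, 6))/(-14610) + 36483/4659 = 12/(-14610) + 36483/4659 = 12*(-1/14610) + 36483*(1/4659) = -2/2435 + 12161/1553 = 29608929/3781555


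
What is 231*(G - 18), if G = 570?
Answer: 127512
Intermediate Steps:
231*(G - 18) = 231*(570 - 18) = 231*552 = 127512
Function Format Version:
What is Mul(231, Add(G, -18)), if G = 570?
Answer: 127512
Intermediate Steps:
Mul(231, Add(G, -18)) = Mul(231, Add(570, -18)) = Mul(231, 552) = 127512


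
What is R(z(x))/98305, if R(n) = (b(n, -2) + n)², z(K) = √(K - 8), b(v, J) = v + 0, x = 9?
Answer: 4/98305 ≈ 4.0690e-5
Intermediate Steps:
b(v, J) = v
z(K) = √(-8 + K)
R(n) = 4*n² (R(n) = (n + n)² = (2*n)² = 4*n²)
R(z(x))/98305 = (4*(√(-8 + 9))²)/98305 = (4*(√1)²)*(1/98305) = (4*1²)*(1/98305) = (4*1)*(1/98305) = 4*(1/98305) = 4/98305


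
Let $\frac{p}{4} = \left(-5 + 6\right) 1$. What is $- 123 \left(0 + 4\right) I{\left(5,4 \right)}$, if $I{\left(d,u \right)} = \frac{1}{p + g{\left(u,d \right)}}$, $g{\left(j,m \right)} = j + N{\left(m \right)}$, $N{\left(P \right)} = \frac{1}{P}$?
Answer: $-60$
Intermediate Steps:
$g{\left(j,m \right)} = j + \frac{1}{m}$
$p = 4$ ($p = 4 \left(-5 + 6\right) 1 = 4 \cdot 1 \cdot 1 = 4 \cdot 1 = 4$)
$I{\left(d,u \right)} = \frac{1}{4 + u + \frac{1}{d}}$ ($I{\left(d,u \right)} = \frac{1}{4 + \left(u + \frac{1}{d}\right)} = \frac{1}{4 + u + \frac{1}{d}}$)
$- 123 \left(0 + 4\right) I{\left(5,4 \right)} = - 123 \left(0 + 4\right) \frac{5}{1 + 4 \cdot 5 + 5 \cdot 4} = - 123 \cdot 4 \frac{5}{1 + 20 + 20} = - 123 \cdot 4 \cdot \frac{5}{41} = \left(-123\right) \frac{20}{41} = -60$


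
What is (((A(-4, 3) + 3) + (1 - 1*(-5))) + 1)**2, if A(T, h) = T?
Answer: 36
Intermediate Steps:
(((A(-4, 3) + 3) + (1 - 1*(-5))) + 1)**2 = (((-4 + 3) + (1 - 1*(-5))) + 1)**2 = ((-1 + (1 + 5)) + 1)**2 = ((-1 + 6) + 1)**2 = (5 + 1)**2 = 6**2 = 36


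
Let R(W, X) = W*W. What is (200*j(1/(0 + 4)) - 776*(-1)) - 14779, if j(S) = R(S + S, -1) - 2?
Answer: -14353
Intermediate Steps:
R(W, X) = W²
j(S) = -2 + 4*S² (j(S) = (S + S)² - 2 = (2*S)² - 2 = 4*S² - 2 = -2 + 4*S²)
(200*j(1/(0 + 4)) - 776*(-1)) - 14779 = (200*(-2 + 4*(1/(0 + 4))²) - 776*(-1)) - 14779 = (200*(-2 + 4*(1/4)²) + 776) - 14779 = (200*(-2 + 4*(¼)²) + 776) - 14779 = (200*(-2 + 4*(1/16)) + 776) - 14779 = (200*(-2 + ¼) + 776) - 14779 = (200*(-7/4) + 776) - 14779 = (-350 + 776) - 14779 = 426 - 14779 = -14353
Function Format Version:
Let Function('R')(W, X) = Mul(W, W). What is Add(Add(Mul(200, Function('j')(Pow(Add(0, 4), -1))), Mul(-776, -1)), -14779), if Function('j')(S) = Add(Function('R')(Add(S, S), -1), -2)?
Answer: -14353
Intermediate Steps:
Function('R')(W, X) = Pow(W, 2)
Function('j')(S) = Add(-2, Mul(4, Pow(S, 2))) (Function('j')(S) = Add(Pow(Add(S, S), 2), -2) = Add(Pow(Mul(2, S), 2), -2) = Add(Mul(4, Pow(S, 2)), -2) = Add(-2, Mul(4, Pow(S, 2))))
Add(Add(Mul(200, Function('j')(Pow(Add(0, 4), -1))), Mul(-776, -1)), -14779) = Add(Add(Mul(200, Add(-2, Mul(4, Pow(Pow(Add(0, 4), -1), 2)))), Mul(-776, -1)), -14779) = Add(Add(Mul(200, Add(-2, Mul(4, Pow(Pow(4, -1), 2)))), 776), -14779) = Add(Add(Mul(200, Add(-2, Mul(4, Pow(Rational(1, 4), 2)))), 776), -14779) = Add(Add(Mul(200, Add(-2, Mul(4, Rational(1, 16)))), 776), -14779) = Add(Add(Mul(200, Add(-2, Rational(1, 4))), 776), -14779) = Add(Add(Mul(200, Rational(-7, 4)), 776), -14779) = Add(Add(-350, 776), -14779) = Add(426, -14779) = -14353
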